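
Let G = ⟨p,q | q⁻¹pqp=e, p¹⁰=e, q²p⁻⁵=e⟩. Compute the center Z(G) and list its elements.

An element z ∈ Z(G) iff z commutes with every generator.
For example p⁵ is central: (p⁵)·p = p⁶ = p·(p⁵); (p⁵)·q = q⁻¹ = q·(p⁵).
Whereas p ∉ Z(G) since p·q = pq ≠ p⁴q⁻¹ = q·p.
Checking each of the 20 elements this way gives Z(G) = {e, p⁵}, of order 2.

Answer: {e, p⁵}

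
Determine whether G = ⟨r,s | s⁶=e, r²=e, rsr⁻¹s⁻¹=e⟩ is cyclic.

|G| = 12, but the maximum element order in G is 6 < 12. No single element generates all of G, so G is not cyclic.

Answer: No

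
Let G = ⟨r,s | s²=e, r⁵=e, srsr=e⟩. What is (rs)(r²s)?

Compute (rs) · (r²s) by multiplying left to right and reducing via the relations at each step:
  (rs) · r² = r⁴s
  (r⁴s) · s = r⁴

Answer: r⁴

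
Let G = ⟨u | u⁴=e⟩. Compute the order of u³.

Compute successive powers until reaching e:
  (u³)¹ = u³, (u³)² = u², (u³)³ = u, (u³)⁴ = e.
The smallest positive k with (u³)ᵏ = e is 4.

Answer: 4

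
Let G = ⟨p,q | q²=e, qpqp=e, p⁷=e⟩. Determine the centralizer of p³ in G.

⟨p³⟩ ⊆ C_G(p³) since powers of p³ commute with p³; so |C_G(p³)| ≥ |⟨p³⟩| = 7.
By orbit–stabilizer, |C_G(p³)| = |G| / |conj. class of p³| = 14 / 2 = 7.
The 7 elements commuting with p³ are {e, p, p², p³, p⁴, p⁵, p⁶}.

Answer: {e, p, p², p³, p⁴, p⁵, p⁶}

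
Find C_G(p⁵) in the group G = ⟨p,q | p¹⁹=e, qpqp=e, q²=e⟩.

⟨p⁵⟩ ⊆ C_G(p⁵) since powers of p⁵ commute with p⁵; so |C_G(p⁵)| ≥ |⟨p⁵⟩| = 19.
By orbit–stabilizer, |C_G(p⁵)| = |G| / |conj. class of p⁵| = 38 / 2 = 19.
The 19 elements commuting with p⁵ are {e, p, p², p³, p⁴, p⁵, p⁶, p⁷, p⁸, p⁹, p¹⁰, p¹¹, p¹², p¹³, p¹⁴, p¹⁵, p¹⁶, p¹⁷, p¹⁸}.

Answer: {e, p, p², p³, p⁴, p⁵, p⁶, p⁷, p⁸, p⁹, p¹⁰, p¹¹, p¹², p¹³, p¹⁴, p¹⁵, p¹⁶, p¹⁷, p¹⁸}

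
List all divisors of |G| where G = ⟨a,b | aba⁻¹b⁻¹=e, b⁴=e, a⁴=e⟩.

|G| = 16 = 2⁴. By Lagrange's theorem the order of any subgroup divides 16; the divisors of 16 are 1, 2, 4, 8, 16.

Answer: 1, 2, 4, 8, 16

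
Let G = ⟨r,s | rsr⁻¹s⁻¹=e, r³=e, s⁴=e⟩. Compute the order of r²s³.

Compute successive powers until reaching e:
  (r²s³)¹ = r²s³, (r²s³)² = rs², (r²s³)³ = s, (r²s³)⁴ = r², (r²s³)⁵ = rs³, (r²s³)⁶ = s², (r²s³)⁷ = r²s, (r²s³)⁸ = r, (r²s³)⁹ = s³, (r²s³)¹⁰ = r²s², (r²s³)¹¹ = rs, (r²s³)¹² = e.
The smallest positive k with (r²s³)ᵏ = e is 12.

Answer: 12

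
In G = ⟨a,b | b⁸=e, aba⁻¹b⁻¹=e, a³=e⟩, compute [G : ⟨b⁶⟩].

First find ord(b⁶) by computing successive powers:
  (b⁶)¹ = b⁶, (b⁶)² = b⁴, (b⁶)³ = b², (b⁶)⁴ = e.
So |⟨b⁶⟩| = ord(b⁶) = 4. With |G| = 24, by Lagrange [G : ⟨b⁶⟩] = 24/4 = 6.

Answer: 6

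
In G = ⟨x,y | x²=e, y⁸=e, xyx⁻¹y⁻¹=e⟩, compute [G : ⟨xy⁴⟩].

First find ord(xy⁴) by computing successive powers:
  (xy⁴)¹ = xy⁴, (xy⁴)² = e.
So |⟨xy⁴⟩| = ord(xy⁴) = 2. With |G| = 16, by Lagrange [G : ⟨xy⁴⟩] = 16/2 = 8.

Answer: 8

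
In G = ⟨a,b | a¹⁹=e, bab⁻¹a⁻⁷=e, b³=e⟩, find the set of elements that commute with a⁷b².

⟨a⁷b²⟩ ⊆ C_G(a⁷b²) since powers of a⁷b² commute with a⁷b²; so |C_G(a⁷b²)| ≥ |⟨a⁷b²⟩| = 3.
By orbit–stabilizer, |C_G(a⁷b²)| = |G| / |conj. class of a⁷b²| = 57 / 19 = 3.
The 3 elements commuting with a⁷b² are {e, a⁸b, a⁷b²}.

Answer: {e, a⁸b, a⁷b²}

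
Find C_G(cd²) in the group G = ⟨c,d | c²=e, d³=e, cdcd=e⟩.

⟨cd²⟩ ⊆ C_G(cd²) since powers of cd² commute with cd²; so |C_G(cd²)| ≥ |⟨cd²⟩| = 2.
By orbit–stabilizer, |C_G(cd²)| = |G| / |conj. class of cd²| = 6 / 3 = 2.
The 2 elements commuting with cd² are {e, cd²}.

Answer: {e, cd²}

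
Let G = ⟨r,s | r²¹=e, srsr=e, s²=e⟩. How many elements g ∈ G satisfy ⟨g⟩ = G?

⟨g⟩ = G would require ord(g) = |G| = 42, but the maximum element order in G is 21 < 42. So G is not cyclic and no single element generates it: the count is 0.

Answer: 0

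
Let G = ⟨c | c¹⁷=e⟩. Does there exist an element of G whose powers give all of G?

|G| = 17. The element c has order 17 (its powers give 17 distinct elements), so ⟨c⟩ = G and G is cyclic.

Answer: Yes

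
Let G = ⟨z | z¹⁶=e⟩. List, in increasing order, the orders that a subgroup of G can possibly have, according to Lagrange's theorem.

|G| = 16 = 2⁴. By Lagrange's theorem the order of any subgroup divides 16; the divisors of 16 are 1, 2, 4, 8, 16.

Answer: 1, 2, 4, 8, 16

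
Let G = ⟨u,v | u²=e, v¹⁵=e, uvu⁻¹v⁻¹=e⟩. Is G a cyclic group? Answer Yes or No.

|G| = 30. The element uv has order 30 (its powers give 30 distinct elements), so ⟨uv⟩ = G and G is cyclic.

Answer: Yes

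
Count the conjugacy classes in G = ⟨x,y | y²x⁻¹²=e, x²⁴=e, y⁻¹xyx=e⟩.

The conjugacy classes (representative and size) are:
  [e] (size 1), [x] (size 2), [x²] (size 2), [x³] (size 2), [x⁴] (size 2), [x⁵] (size 2), [x¹⁸] (size 2), [x⁷] (size 2), [x¹⁶] (size 2), [x¹⁵] (size 2), [x¹⁴] (size 2), [x¹³] (size 2), [x¹²] (size 1), [x⁶y] (size 12), [x⁵y⁻¹] (size 12).
Class equation: 1 + 2 + 2 + 2 + 2 + 2 + 2 + 2 + 2 + 2 + 2 + 2 + 1 + 12 + 12 = 48 = |G|. So G has 15 conjugacy classes.

Answer: 15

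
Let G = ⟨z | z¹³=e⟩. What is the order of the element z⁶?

Compute successive powers until reaching e:
  (z⁶)¹ = z⁶, (z⁶)² = z¹², (z⁶)³ = z⁵, (z⁶)⁴ = z¹¹, (z⁶)⁵ = z⁴, (z⁶)⁶ = z¹⁰, (z⁶)⁷ = z³, (z⁶)⁸ = z⁹, (z⁶)⁹ = z², (z⁶)¹⁰ = z⁸, (z⁶)¹¹ = z, (z⁶)¹² = z⁷, (z⁶)¹³ = e.
The smallest positive k with (z⁶)ᵏ = e is 13.

Answer: 13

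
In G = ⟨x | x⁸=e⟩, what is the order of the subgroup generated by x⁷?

|⟨x⁷⟩| equals the order of x⁷. Compute successive powers until reaching e:
  (x⁷)¹ = x⁷, (x⁷)² = x⁶, (x⁷)³ = x⁵, (x⁷)⁴ = x⁴, (x⁷)⁵ = x³, (x⁷)⁶ = x², (x⁷)⁷ = x, (x⁷)⁸ = e.
The smallest positive k with (x⁷)ᵏ = e is 8, so |⟨x⁷⟩| = 8.

Answer: 8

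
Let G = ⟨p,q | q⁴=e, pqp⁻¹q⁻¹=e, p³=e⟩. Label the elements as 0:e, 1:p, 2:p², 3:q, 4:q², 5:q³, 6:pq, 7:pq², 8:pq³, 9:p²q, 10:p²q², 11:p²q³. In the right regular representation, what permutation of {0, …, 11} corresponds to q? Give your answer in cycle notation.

(0 3 4 5)(1 6 7 8)(2 9 10 11)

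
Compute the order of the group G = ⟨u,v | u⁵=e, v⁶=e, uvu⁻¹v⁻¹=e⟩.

Enumerate words in the generators, reducing via the relations: the distinct elements are
  {e, u, v, uv, u², u³, u⁴, v², v³, v⁴, v⁵, uv², uv³, uv⁴, uv⁵, u²v, u³v, u⁴v, u²v², u²v³, u²v⁴, u²v⁵, u³v², u³v³, u³v⁴, u³v⁵, u⁴v², u⁴v³, u⁴v⁴, u⁴v⁵}.
No further products give new elements, so |G| = 30.

Answer: 30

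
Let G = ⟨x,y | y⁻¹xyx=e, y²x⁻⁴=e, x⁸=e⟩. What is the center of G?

An element z ∈ Z(G) iff z commutes with every generator.
For example x⁴ is central: (x⁴)·x = x⁵ = x·(x⁴); (x⁴)·y = y⁻¹ = y·(x⁴).
Whereas x ∉ Z(G) since x·y = xy ≠ x³y⁻¹ = y·x.
Checking each of the 16 elements this way gives Z(G) = {e, x⁴}, of order 2.

Answer: {e, x⁴}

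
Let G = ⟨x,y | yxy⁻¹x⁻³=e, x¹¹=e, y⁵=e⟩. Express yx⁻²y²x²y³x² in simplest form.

Multiply left to right, reducing at each step:
  y · x⁻² = x⁵y
  (x⁵y) · y² = x⁵y³
  (x⁵y³) · x² = x⁴y³
  (x⁴y³) · y³ = x⁴y
  (x⁴y) · x² = x¹⁰y

Answer: x¹⁰y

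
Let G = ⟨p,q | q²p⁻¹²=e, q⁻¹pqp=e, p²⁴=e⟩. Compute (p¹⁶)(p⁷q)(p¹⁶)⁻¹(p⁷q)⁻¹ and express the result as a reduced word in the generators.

[(p¹⁶), (p⁷q)] = (p¹⁶)·(p⁷q)·(p¹⁶)⁻¹·(p⁷q)⁻¹.
  (p¹⁶) · (p⁷q) = p¹¹q⁻¹
  (p¹¹q⁻¹) · (p⁸) = p³q⁻¹
  (p³q⁻¹) · (p⁷q⁻¹) = p⁸

Answer: p⁸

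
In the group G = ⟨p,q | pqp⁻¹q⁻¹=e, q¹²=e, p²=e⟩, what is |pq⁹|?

Compute successive powers until reaching e:
  (pq⁹)¹ = pq⁹, (pq⁹)² = q⁶, (pq⁹)³ = pq³, (pq⁹)⁴ = e.
The smallest positive k with (pq⁹)ᵏ = e is 4.

Answer: 4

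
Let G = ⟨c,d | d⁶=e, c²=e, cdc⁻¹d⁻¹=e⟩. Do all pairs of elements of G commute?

Each pair of generators commutes: c·d = cd = d·c. Since the generators pairwise commute, every element of G commutes with every other, so G is abelian.

Answer: Yes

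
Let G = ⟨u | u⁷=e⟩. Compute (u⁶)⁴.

Compute successive powers of (u⁶), reducing at each step:
  (u⁶)²: (u⁶) · u⁶ = u⁵
  (u⁶)³: (u⁵) · u⁶ = u⁴
  (u⁶)⁴: (u⁴) · u⁶ = u³

Answer: u³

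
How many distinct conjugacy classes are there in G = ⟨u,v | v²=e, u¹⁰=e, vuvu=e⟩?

The conjugacy classes (representative and size) are:
  [e] (size 1), [u] (size 2), [u²] (size 2), [u³] (size 2), [u⁴] (size 2), [u⁵] (size 1), [u²v] (size 5), [u³v] (size 5).
Class equation: 1 + 2 + 2 + 2 + 2 + 1 + 5 + 5 = 20 = |G|. So G has 8 conjugacy classes.

Answer: 8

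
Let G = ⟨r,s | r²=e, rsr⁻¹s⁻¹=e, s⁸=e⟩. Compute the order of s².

Compute successive powers until reaching e:
  (s²)¹ = s², (s²)² = s⁴, (s²)³ = s⁶, (s²)⁴ = e.
The smallest positive k with (s²)ᵏ = e is 4.

Answer: 4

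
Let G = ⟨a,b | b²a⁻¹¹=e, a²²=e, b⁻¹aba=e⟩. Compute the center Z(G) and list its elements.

An element z ∈ Z(G) iff z commutes with every generator.
For example a¹¹ is central: (a¹¹)·a = a¹² = a·(a¹¹); (a¹¹)·b = b⁻¹ = b·(a¹¹).
Whereas a ∉ Z(G) since a·b = ab ≠ a¹⁰b⁻¹ = b·a.
Checking each of the 44 elements this way gives Z(G) = {e, a¹¹}, of order 2.

Answer: {e, a¹¹}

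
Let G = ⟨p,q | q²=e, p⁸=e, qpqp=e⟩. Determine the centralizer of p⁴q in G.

⟨p⁴q⟩ ⊆ C_G(p⁴q) since powers of p⁴q commute with p⁴q; so |C_G(p⁴q)| ≥ |⟨p⁴q⟩| = 2.
By orbit–stabilizer, |C_G(p⁴q)| = |G| / |conj. class of p⁴q| = 16 / 4 = 4.
The 4 elements commuting with p⁴q are {e, p⁴, q, p⁴q}.

Answer: {e, p⁴, q, p⁴q}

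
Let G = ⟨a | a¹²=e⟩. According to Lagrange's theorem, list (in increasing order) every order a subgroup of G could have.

|G| = 12 = 2² · 3. By Lagrange's theorem the order of any subgroup divides 12; the divisors of 12 are 1, 2, 3, 4, 6, 12.

Answer: 1, 2, 3, 4, 6, 12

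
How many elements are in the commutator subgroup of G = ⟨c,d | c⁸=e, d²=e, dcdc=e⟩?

G' = [G, G] is generated by all commutators. The generator-pair commutators are: [c, d] = c².
The subgroup they normally generate is {e, c², c⁴, c⁶}, of order 4.
Check: |G/G'| = 16/4 = 4 is the order of the abelianisation.

Answer: 4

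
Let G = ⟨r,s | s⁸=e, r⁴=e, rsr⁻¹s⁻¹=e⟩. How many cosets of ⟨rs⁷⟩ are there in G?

First find ord(rs⁷) by computing successive powers:
  (rs⁷)¹ = rs⁷, (rs⁷)² = r²s⁶, (rs⁷)³ = r³s⁵, (rs⁷)⁴ = s⁴, (rs⁷)⁵ = rs³, (rs⁷)⁶ = r²s², (rs⁷)⁷ = r³s, (rs⁷)⁸ = e.
So |⟨rs⁷⟩| = ord(rs⁷) = 8. With |G| = 32, by Lagrange [G : ⟨rs⁷⟩] = 32/8 = 4.

Answer: 4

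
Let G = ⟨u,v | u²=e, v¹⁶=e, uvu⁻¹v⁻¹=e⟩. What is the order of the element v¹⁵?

Compute successive powers until reaching e:
  (v¹⁵)¹ = v¹⁵, (v¹⁵)² = v¹⁴, (v¹⁵)³ = v¹³, (v¹⁵)⁴ = v¹², (v¹⁵)⁵ = v¹¹, (v¹⁵)⁶ = v¹⁰, (v¹⁵)⁷ = v⁹, (v¹⁵)⁸ = v⁸, (v¹⁵)⁹ = v⁷, (v¹⁵)¹⁰ = v⁶, (v¹⁵)¹¹ = v⁵, (v¹⁵)¹² = v⁴, (v¹⁵)¹³ = v³, (v¹⁵)¹⁴ = v², (v¹⁵)¹⁵ = v, (v¹⁵)¹⁶ = e.
The smallest positive k with (v¹⁵)ᵏ = e is 16.

Answer: 16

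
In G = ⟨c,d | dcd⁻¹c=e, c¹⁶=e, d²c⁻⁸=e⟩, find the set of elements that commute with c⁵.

⟨c⁵⟩ ⊆ C_G(c⁵) since powers of c⁵ commute with c⁵; so |C_G(c⁵)| ≥ |⟨c⁵⟩| = 16.
By orbit–stabilizer, |C_G(c⁵)| = |G| / |conj. class of c⁵| = 32 / 2 = 16.
The 16 elements commuting with c⁵ are {e, c, c², c³, c⁴, c⁵, c⁶, c⁷, c⁸, c⁹, c¹⁰, c¹¹, c¹², c¹³, c¹⁴, c¹⁵}.

Answer: {e, c, c², c³, c⁴, c⁵, c⁶, c⁷, c⁸, c⁹, c¹⁰, c¹¹, c¹², c¹³, c¹⁴, c¹⁵}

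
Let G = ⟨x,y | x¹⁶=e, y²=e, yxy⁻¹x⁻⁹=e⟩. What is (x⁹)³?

Compute successive powers of (x⁹), reducing at each step:
  (x⁹)²: (x⁹) · x⁹ = x²
  (x⁹)³: (x²) · x⁹ = x¹¹

Answer: x¹¹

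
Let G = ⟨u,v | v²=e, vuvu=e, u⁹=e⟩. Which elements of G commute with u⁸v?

⟨u⁸v⟩ ⊆ C_G(u⁸v) since powers of u⁸v commute with u⁸v; so |C_G(u⁸v)| ≥ |⟨u⁸v⟩| = 2.
By orbit–stabilizer, |C_G(u⁸v)| = |G| / |conj. class of u⁸v| = 18 / 9 = 2.
The 2 elements commuting with u⁸v are {e, u⁸v}.

Answer: {e, u⁸v}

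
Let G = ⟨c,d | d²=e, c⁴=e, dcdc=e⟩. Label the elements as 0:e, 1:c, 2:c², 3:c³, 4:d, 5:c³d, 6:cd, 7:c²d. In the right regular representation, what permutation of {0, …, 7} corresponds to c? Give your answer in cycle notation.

(0 1 2 3)(4 5 7 6)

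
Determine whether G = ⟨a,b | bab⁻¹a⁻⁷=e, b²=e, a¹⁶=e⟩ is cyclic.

Every cyclic group is abelian. But a·b = ab while b·a = a⁷b, so a·b ≠ b·a and G is not abelian. Hence G is not cyclic.

Answer: No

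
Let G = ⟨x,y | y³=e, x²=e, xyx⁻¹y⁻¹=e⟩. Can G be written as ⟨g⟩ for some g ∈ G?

|G| = 6. The element xy has order 6 (its powers give 6 distinct elements), so ⟨xy⟩ = G and G is cyclic.

Answer: Yes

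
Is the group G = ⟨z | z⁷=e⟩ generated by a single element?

|G| = 7. The element z has order 7 (its powers give 7 distinct elements), so ⟨z⟩ = G and G is cyclic.

Answer: Yes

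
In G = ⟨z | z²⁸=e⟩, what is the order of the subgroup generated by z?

|⟨z⟩| equals the order of z. Compute successive powers until reaching e:
  z¹ = z, z² = z², z³ = z³, z⁴ = z⁴, z⁵ = z⁵, z⁶ = z⁶, z⁷ = z⁷, z⁸ = z⁸, z⁹ = z⁹, z¹⁰ = z¹⁰, z¹¹ = z¹¹, z¹² = z¹², z¹³ = z¹³, z¹⁴ = z¹⁴, z¹⁵ = z¹⁵, z¹⁶ = z¹⁶, z¹⁷ = z¹⁷, z¹⁸ = z¹⁸, z¹⁹ = z¹⁹, z²⁰ = z²⁰, z²¹ = z²¹, z²² = z²², z²³ = z²³, z²⁴ = z²⁴, z²⁵ = z²⁵, z²⁶ = z²⁶, z²⁷ = z²⁷, z²⁸ = e.
The smallest positive k with zᵏ = e is 28, so |⟨z⟩| = 28.

Answer: 28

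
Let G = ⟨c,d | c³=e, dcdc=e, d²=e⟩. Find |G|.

Enumerate words in the generators, reducing via the relations: the distinct elements are
  {c, d, e, cd, c², c²d}.
No further products give new elements, so |G| = 6.

Answer: 6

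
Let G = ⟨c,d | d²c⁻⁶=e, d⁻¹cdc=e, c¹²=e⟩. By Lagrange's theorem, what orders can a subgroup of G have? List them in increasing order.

|G| = 24 = 2³ · 3. By Lagrange's theorem the order of any subgroup divides 24; the divisors of 24 are 1, 2, 3, 4, 6, 8, 12, 24.

Answer: 1, 2, 3, 4, 6, 8, 12, 24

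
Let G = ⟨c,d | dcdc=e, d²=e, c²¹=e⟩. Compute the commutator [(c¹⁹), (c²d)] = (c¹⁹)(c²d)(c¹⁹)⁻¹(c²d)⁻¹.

[(c¹⁹), (c²d)] = (c¹⁹)·(c²d)·(c¹⁹)⁻¹·(c²d)⁻¹.
  (c¹⁹) · (c²d) = d
  d · (c²) = c¹⁹d
  (c¹⁹d) · (c²d) = c¹⁷

Answer: c¹⁷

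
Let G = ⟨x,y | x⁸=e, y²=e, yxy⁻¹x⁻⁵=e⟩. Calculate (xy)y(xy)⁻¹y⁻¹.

[(xy), y] = (xy)·y·(xy)⁻¹·y⁻¹.
  (xy) · y = x
  x · (x³y) = x⁴y
  (x⁴y) · y = x⁴

Answer: x⁴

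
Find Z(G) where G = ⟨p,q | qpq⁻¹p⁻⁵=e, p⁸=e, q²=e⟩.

An element z ∈ Z(G) iff z commutes with every generator.
For example p² is central: (p²)·p = p³ = p·(p²); (p²)·q = p²q = q·(p²).
Whereas p ∉ Z(G) since p·q = pq ≠ p⁵q = q·p.
Checking each of the 16 elements this way gives Z(G) = {e, p², p⁴, p⁶}, of order 4.

Answer: {e, p², p⁴, p⁶}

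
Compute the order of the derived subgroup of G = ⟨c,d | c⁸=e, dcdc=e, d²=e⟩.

G' = [G, G] is generated by all commutators. The generator-pair commutators are: [c, d] = c².
The subgroup they normally generate is {e, c², c⁴, c⁶}, of order 4.
Check: |G/G'| = 16/4 = 4 is the order of the abelianisation.

Answer: 4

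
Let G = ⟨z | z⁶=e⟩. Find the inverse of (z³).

The order of (z³) is 2 (smallest k with (z³)ᵏ = e), so (z³)⁻¹ = (z³)¹ = z³.
Check: (z³) · (z³) → (z³) · z³ = e, giving e as required.

Answer: z³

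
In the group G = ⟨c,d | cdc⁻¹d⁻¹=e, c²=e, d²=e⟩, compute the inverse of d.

The order of d is 2 (smallest k with dᵏ = e), so d⁻¹ = d¹ = d.
Check: d · d → d · d = e, giving e as required.

Answer: d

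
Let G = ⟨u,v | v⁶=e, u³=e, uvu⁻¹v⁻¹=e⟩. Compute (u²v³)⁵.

Compute successive powers of (u²v³), reducing at each step:
  (u²v³)²: (u²v³) · u² = uv³;   (uv³) · v³ = u
  (u²v³)³: u · u² = e;   e · v³ = v³
  (u²v³)⁴: (v³) · u² = u²v³;   (u²v³) · v³ = u²
  (u²v³)⁵: (u²) · u² = u;   u · v³ = uv³

Answer: uv³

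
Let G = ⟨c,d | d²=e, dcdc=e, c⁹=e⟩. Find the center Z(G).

An element z ∈ Z(G) iff z commutes with every generator.
For example e is central: e·c = c = c·e; e·d = d = d·e.
Whereas c ∉ Z(G) since c·d = cd ≠ c⁸d = d·c.
Checking each of the 18 elements this way gives Z(G) = {e}, of order 1.

Answer: {e}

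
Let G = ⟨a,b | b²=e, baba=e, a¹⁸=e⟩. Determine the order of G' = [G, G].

G' = [G, G] is generated by all commutators. The generator-pair commutators are: [a, b] = a².
The subgroup they normally generate is {e, a², a⁴, a⁶, a⁸, a¹⁰, a¹², a¹⁴, a¹⁶}, of order 9.
Check: |G/G'| = 36/9 = 4 is the order of the abelianisation.

Answer: 9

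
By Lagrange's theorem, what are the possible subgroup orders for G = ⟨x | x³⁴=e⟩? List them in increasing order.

|G| = 34 = 2 · 17. By Lagrange's theorem the order of any subgroup divides 34; the divisors of 34 are 1, 2, 17, 34.

Answer: 1, 2, 17, 34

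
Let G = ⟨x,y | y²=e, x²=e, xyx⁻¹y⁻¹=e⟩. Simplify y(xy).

Compute y · (xy) by multiplying left to right and reducing via the relations at each step:
  y · x = xy
  (xy) · y = x

Answer: x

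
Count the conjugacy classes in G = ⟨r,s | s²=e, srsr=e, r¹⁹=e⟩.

The conjugacy classes (representative and size) are:
  [e] (size 1), [r¹⁸] (size 2), [r²] (size 2), [r¹⁶] (size 2), [r⁴] (size 2), [r¹⁴] (size 2), [r¹³] (size 2), [r¹²] (size 2), [r⁸] (size 2), [r⁹] (size 2), [s] (size 19).
Class equation: 1 + 2 + 2 + 2 + 2 + 2 + 2 + 2 + 2 + 2 + 19 = 38 = |G|. So G has 11 conjugacy classes.

Answer: 11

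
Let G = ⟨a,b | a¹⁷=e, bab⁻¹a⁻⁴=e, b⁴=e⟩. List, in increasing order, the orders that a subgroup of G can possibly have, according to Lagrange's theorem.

|G| = 68 = 2² · 17. By Lagrange's theorem the order of any subgroup divides 68; the divisors of 68 are 1, 2, 4, 17, 34, 68.

Answer: 1, 2, 4, 17, 34, 68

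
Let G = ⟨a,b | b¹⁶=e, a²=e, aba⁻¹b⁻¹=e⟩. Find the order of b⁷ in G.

Compute successive powers until reaching e:
  (b⁷)¹ = b⁷, (b⁷)² = b¹⁴, (b⁷)³ = b⁵, (b⁷)⁴ = b¹², (b⁷)⁵ = b³, (b⁷)⁶ = b¹⁰, (b⁷)⁷ = b, (b⁷)⁸ = b⁸, (b⁷)⁹ = b¹⁵, (b⁷)¹⁰ = b⁶, (b⁷)¹¹ = b¹³, (b⁷)¹² = b⁴, (b⁷)¹³ = b¹¹, (b⁷)¹⁴ = b², (b⁷)¹⁵ = b⁹, (b⁷)¹⁶ = e.
The smallest positive k with (b⁷)ᵏ = e is 16.

Answer: 16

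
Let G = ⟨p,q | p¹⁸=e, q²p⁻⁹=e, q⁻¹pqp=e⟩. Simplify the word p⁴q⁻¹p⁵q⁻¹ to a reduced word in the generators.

Multiply left to right, reducing at each step:
  (p⁴) · q⁻¹ = p⁴q⁻¹
  (p⁴q⁻¹) · p⁵ = p⁸q
  (p⁸q) · q⁻¹ = p⁸

Answer: p⁸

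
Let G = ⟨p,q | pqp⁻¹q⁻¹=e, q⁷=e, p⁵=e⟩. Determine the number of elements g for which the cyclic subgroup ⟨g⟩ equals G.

G is cyclic of order 35. An element generates G iff its order is 35, and a cyclic group of order 35 has exactly φ(35) = 24 such elements.

Answer: 24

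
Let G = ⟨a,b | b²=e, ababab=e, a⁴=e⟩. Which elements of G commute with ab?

⟨ab⟩ ⊆ C_G(ab) since powers of ab commute with ab; so |C_G(ab)| ≥ |⟨ab⟩| = 3.
By orbit–stabilizer, |C_G(ab)| = |G| / |conj. class of ab| = 24 / 8 = 3.
The 3 elements commuting with ab are {e, ab, ba³}.

Answer: {e, ab, ba³}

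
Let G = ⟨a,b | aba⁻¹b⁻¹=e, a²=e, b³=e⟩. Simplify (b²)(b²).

Compute (b²) · (b²) by multiplying left to right and reducing via the relations at each step:
  (b²) · b² = b

Answer: b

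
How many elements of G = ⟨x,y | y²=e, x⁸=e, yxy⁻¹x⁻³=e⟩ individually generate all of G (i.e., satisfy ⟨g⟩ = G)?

⟨g⟩ = G would require ord(g) = |G| = 16, but the maximum element order in G is 8 < 16. So G is not cyclic and no single element generates it: the count is 0.

Answer: 0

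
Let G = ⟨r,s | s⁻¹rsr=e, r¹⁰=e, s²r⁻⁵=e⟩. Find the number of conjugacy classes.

The conjugacy classes (representative and size) are:
  [e] (size 1), [r] (size 2), [r⁸] (size 2), [r⁷] (size 2), [r⁴] (size 2), [r⁵] (size 1), [r⁴s] (size 5), [r²s⁻¹] (size 5).
Class equation: 1 + 2 + 2 + 2 + 2 + 1 + 5 + 5 = 20 = |G|. So G has 8 conjugacy classes.

Answer: 8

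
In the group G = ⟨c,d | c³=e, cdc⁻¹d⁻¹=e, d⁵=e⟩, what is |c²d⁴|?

Compute successive powers until reaching e:
  (c²d⁴)¹ = c²d⁴, (c²d⁴)² = cd³, (c²d⁴)³ = d², (c²d⁴)⁴ = c²d, (c²d⁴)⁵ = c, (c²d⁴)⁶ = d⁴, (c²d⁴)⁷ = c²d³, (c²d⁴)⁸ = cd², (c²d⁴)⁹ = d, (c²d⁴)¹⁰ = c², (c²d⁴)¹¹ = cd⁴, (c²d⁴)¹² = d³, (c²d⁴)¹³ = c²d², (c²d⁴)¹⁴ = cd, (c²d⁴)¹⁵ = e.
The smallest positive k with (c²d⁴)ᵏ = e is 15.

Answer: 15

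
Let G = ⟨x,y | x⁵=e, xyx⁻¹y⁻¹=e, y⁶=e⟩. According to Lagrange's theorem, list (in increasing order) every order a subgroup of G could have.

|G| = 30 = 2 · 3 · 5. By Lagrange's theorem the order of any subgroup divides 30; the divisors of 30 are 1, 2, 3, 5, 6, 10, 15, 30.

Answer: 1, 2, 3, 5, 6, 10, 15, 30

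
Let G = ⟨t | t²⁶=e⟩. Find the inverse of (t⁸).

The order of (t⁸) is 13 (smallest k with (t⁸)ᵏ = e), so (t⁸)⁻¹ = (t⁸)¹² = t¹⁸.
Check: (t⁸) · (t¹⁸) → (t⁸) · t¹⁸ = e, giving e as required.

Answer: t¹⁸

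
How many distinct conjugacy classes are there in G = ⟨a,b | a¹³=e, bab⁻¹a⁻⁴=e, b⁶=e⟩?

The conjugacy classes (representative and size) are:
  [e] (size 1), [a⁴] (size 6), [a¹¹] (size 6), [a⁷b] (size 13), [a⁸b²] (size 13), [a¹²b³] (size 13), [a⁵b⁴] (size 13), [a¹¹b⁵] (size 13).
Class equation: 1 + 6 + 6 + 13 + 13 + 13 + 13 + 13 = 78 = |G|. So G has 8 conjugacy classes.

Answer: 8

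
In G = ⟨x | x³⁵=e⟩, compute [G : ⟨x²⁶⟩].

First find ord(x²⁶) by computing successive powers:
  (x²⁶)¹ = x²⁶, (x²⁶)² = x¹⁷, (x²⁶)³ = x⁸, (x²⁶)⁴ = x³⁴, (x²⁶)⁵ = x²⁵, (x²⁶)⁶ = x¹⁶, (x²⁶)⁷ = x⁷, (x²⁶)⁸ = x³³, (x²⁶)⁹ = x²⁴, (x²⁶)¹⁰ = x¹⁵, (x²⁶)¹¹ = x⁶, (x²⁶)¹² = x³², (x²⁶)¹³ = x²³, (x²⁶)¹⁴ = x¹⁴, (x²⁶)¹⁵ = x⁵, (x²⁶)¹⁶ = x³¹, (x²⁶)¹⁷ = x²², (x²⁶)¹⁸ = x¹³, (x²⁶)¹⁹ = x⁴, (x²⁶)²⁰ = x³⁰, (x²⁶)²¹ = x²¹, (x²⁶)²² = x¹², (x²⁶)²³ = x³, (x²⁶)²⁴ = x²⁹, (x²⁶)²⁵ = x²⁰, (x²⁶)²⁶ = x¹¹, (x²⁶)²⁷ = x², (x²⁶)²⁸ = x²⁸, (x²⁶)²⁹ = x¹⁹, (x²⁶)³⁰ = x¹⁰, (x²⁶)³¹ = x, (x²⁶)³² = x²⁷, (x²⁶)³³ = x¹⁸, (x²⁶)³⁴ = x⁹, (x²⁶)³⁵ = e.
So |⟨x²⁶⟩| = ord(x²⁶) = 35. With |G| = 35, by Lagrange [G : ⟨x²⁶⟩] = 35/35 = 1.

Answer: 1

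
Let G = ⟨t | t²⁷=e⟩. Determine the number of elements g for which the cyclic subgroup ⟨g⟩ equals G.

G is cyclic of order 27. An element generates G iff its order is 27, and a cyclic group of order 27 has exactly φ(27) = 18 such elements.

Answer: 18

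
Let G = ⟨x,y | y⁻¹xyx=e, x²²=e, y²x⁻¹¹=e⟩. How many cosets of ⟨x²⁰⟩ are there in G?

First find ord(x²⁰) by computing successive powers:
  (x²⁰)¹ = x²⁰, (x²⁰)² = x¹⁸, (x²⁰)³ = x¹⁶, (x²⁰)⁴ = x¹⁴, (x²⁰)⁵ = x¹², (x²⁰)⁶ = x¹⁰, (x²⁰)⁷ = x⁸, (x²⁰)⁸ = x⁶, (x²⁰)⁹ = x⁴, (x²⁰)¹⁰ = x², (x²⁰)¹¹ = e.
So |⟨x²⁰⟩| = ord(x²⁰) = 11. With |G| = 44, by Lagrange [G : ⟨x²⁰⟩] = 44/11 = 4.

Answer: 4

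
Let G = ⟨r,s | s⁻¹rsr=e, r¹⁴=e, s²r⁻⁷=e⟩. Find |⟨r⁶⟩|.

|⟨r⁶⟩| equals the order of r⁶. Compute successive powers until reaching e:
  (r⁶)¹ = r⁶, (r⁶)² = r¹², (r⁶)³ = r⁴, (r⁶)⁴ = r¹⁰, (r⁶)⁵ = r², (r⁶)⁶ = r⁸, (r⁶)⁷ = e.
The smallest positive k with (r⁶)ᵏ = e is 7, so |⟨r⁶⟩| = 7.

Answer: 7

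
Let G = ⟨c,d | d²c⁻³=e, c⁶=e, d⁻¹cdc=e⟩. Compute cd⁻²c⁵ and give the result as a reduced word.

Multiply left to right, reducing at each step:
  c · d⁻² = c⁴
  (c⁴) · c⁵ = c³

Answer: c³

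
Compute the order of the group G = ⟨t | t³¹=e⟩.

G is generated by a single element, so G is cyclic. The relator gives t³¹ = e and no smaller power is forced to be e, so the 31 powers {e, t, t², t³, t⁴, t⁵, t⁶, t⁷, t⁸, t⁹, t²², t²³, t²¹, t²⁰, t²⁴, t²⁵, t²⁶, t²⁷, t²⁸, t²⁹, t³⁰, t¹², t¹³, t¹¹, t¹⁰, t¹⁴, t¹⁵, t¹⁶, t¹⁷, t¹⁸, t¹⁹} are distinct. Hence |G| = 31.

Answer: 31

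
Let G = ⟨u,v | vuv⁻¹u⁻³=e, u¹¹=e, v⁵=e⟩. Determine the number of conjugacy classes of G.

The conjugacy classes (representative and size) are:
  [e] (size 1), [u³] (size 5), [u⁶] (size 5), [u⁷v] (size 11), [u⁹v²] (size 11), [u⁷v³] (size 11), [u⁷v⁴] (size 11).
Class equation: 1 + 5 + 5 + 11 + 11 + 11 + 11 = 55 = |G|. So G has 7 conjugacy classes.

Answer: 7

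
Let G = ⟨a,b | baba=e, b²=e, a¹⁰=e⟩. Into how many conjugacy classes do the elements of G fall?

The conjugacy classes (representative and size) are:
  [e] (size 1), [a] (size 2), [a²] (size 2), [a³] (size 2), [a⁴] (size 2), [a⁵] (size 1), [a²b] (size 5), [a³b] (size 5).
Class equation: 1 + 2 + 2 + 2 + 2 + 1 + 5 + 5 = 20 = |G|. So G has 8 conjugacy classes.

Answer: 8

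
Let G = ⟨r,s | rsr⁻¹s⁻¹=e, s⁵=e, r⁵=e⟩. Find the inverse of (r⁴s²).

The order of (r⁴s²) is 5 (smallest k with (r⁴s²)ᵏ = e), so (r⁴s²)⁻¹ = (r⁴s²)⁴ = rs³.
Check: (r⁴s²) · (rs³) → (r⁴s²) · r = s²;   (s²) · s³ = e, giving e as required.

Answer: rs³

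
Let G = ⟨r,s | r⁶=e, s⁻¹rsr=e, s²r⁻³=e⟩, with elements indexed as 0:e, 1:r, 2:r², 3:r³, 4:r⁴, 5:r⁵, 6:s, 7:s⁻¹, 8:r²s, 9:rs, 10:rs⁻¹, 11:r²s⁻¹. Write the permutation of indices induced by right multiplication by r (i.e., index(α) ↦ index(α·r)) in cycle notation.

(0 1 2 3 4 5)(6 11 10 7 8 9)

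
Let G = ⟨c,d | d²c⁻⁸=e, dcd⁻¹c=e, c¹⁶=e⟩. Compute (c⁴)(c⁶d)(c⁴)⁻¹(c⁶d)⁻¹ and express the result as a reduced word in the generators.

[(c⁴), (c⁶d)] = (c⁴)·(c⁶d)·(c⁴)⁻¹·(c⁶d)⁻¹.
  (c⁴) · (c⁶d) = c²d⁻¹
  (c²d⁻¹) · (c¹²) = c⁶d⁻¹
  (c⁶d⁻¹) · (c⁶d⁻¹) = c⁸

Answer: c⁸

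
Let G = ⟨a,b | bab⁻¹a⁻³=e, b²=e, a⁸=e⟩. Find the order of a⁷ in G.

Compute successive powers until reaching e:
  (a⁷)¹ = a⁷, (a⁷)² = a⁶, (a⁷)³ = a⁵, (a⁷)⁴ = a⁴, (a⁷)⁵ = a³, (a⁷)⁶ = a², (a⁷)⁷ = a, (a⁷)⁸ = e.
The smallest positive k with (a⁷)ᵏ = e is 8.

Answer: 8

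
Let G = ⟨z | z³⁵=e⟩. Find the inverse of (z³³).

The order of (z³³) is 35 (smallest k with (z³³)ᵏ = e), so (z³³)⁻¹ = (z³³)³⁴ = z².
Check: (z³³) · (z²) → (z³³) · z² = e, giving e as required.

Answer: z²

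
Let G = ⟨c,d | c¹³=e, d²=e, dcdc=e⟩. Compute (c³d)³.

Compute successive powers of (c³d), reducing at each step:
  (c³d)²: (c³d) · c³ = d;   d · d = e
  (c³d)³: e · c³ = c³;   (c³) · d = c³d

Answer: c³d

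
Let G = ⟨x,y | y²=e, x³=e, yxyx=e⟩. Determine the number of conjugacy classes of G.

The conjugacy classes (representative and size) are:
  [e] (size 1), [x] (size 2), [xy] (size 3).
Class equation: 1 + 2 + 3 = 6 = |G|. So G has 3 conjugacy classes.

Answer: 3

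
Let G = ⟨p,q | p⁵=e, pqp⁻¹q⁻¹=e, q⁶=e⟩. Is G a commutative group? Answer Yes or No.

Each pair of generators commutes: p·q = pq = q·p. Since the generators pairwise commute, every element of G commutes with every other, so G is abelian.

Answer: Yes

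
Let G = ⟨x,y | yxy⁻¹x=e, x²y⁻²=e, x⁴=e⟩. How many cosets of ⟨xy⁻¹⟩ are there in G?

First find ord(xy⁻¹) by computing successive powers:
  (xy⁻¹)¹ = xy⁻¹, (xy⁻¹)² = x², (xy⁻¹)³ = xy, (xy⁻¹)⁴ = e.
So |⟨xy⁻¹⟩| = ord(xy⁻¹) = 4. With |G| = 8, by Lagrange [G : ⟨xy⁻¹⟩] = 8/4 = 2.

Answer: 2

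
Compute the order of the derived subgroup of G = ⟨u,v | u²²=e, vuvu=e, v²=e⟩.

G' = [G, G] is generated by all commutators. The generator-pair commutators are: [u, v] = u².
The subgroup they normally generate is {e, u², u⁴, u⁶, u⁸, u¹⁰, u¹², u¹⁴, u¹⁶, u¹⁸, u²⁰}, of order 11.
Check: |G/G'| = 44/11 = 4 is the order of the abelianisation.

Answer: 11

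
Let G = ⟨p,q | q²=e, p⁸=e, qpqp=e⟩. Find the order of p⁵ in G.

Compute successive powers until reaching e:
  (p⁵)¹ = p⁵, (p⁵)² = p², (p⁵)³ = p⁷, (p⁵)⁴ = p⁴, (p⁵)⁵ = p, (p⁵)⁶ = p⁶, (p⁵)⁷ = p³, (p⁵)⁸ = e.
The smallest positive k with (p⁵)ᵏ = e is 8.

Answer: 8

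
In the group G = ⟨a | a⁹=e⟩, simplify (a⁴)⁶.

Compute successive powers of (a⁴), reducing at each step:
  (a⁴)²: (a⁴) · a⁴ = a⁸
  (a⁴)³: (a⁸) · a⁴ = a³
  (a⁴)⁴: (a³) · a⁴ = a⁷
  (a⁴)⁵: (a⁷) · a⁴ = a²
  (a⁴)⁶: (a²) · a⁴ = a⁶

Answer: a⁶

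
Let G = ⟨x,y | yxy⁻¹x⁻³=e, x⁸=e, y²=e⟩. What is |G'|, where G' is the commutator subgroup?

G' = [G, G] is generated by all commutators. The generator-pair commutators are: [x, y] = x⁶.
The subgroup they normally generate is {e, x², x⁴, x⁶}, of order 4.
Check: |G/G'| = 16/4 = 4 is the order of the abelianisation.

Answer: 4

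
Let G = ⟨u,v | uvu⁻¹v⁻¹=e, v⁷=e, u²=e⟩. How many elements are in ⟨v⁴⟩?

|⟨v⁴⟩| equals the order of v⁴. Compute successive powers until reaching e:
  (v⁴)¹ = v⁴, (v⁴)² = v, (v⁴)³ = v⁵, (v⁴)⁴ = v², (v⁴)⁵ = v⁶, (v⁴)⁶ = v³, (v⁴)⁷ = e.
The smallest positive k with (v⁴)ᵏ = e is 7, so |⟨v⁴⟩| = 7.

Answer: 7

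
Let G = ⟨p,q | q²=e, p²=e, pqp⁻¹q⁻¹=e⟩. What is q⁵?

Compute successive powers of q, reducing at each step:
  q²: q · q = e
  q³: e · q = q
  q⁴: q · q = e
  q⁵: e · q = q

Answer: q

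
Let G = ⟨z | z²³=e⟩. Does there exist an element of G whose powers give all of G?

|G| = 23. The element z has order 23 (its powers give 23 distinct elements), so ⟨z⟩ = G and G is cyclic.

Answer: Yes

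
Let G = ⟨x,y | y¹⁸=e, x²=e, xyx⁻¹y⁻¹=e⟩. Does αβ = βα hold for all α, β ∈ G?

Each pair of generators commutes: x·y = xy = y·x. Since the generators pairwise commute, every element of G commutes with every other, so G is abelian.

Answer: Yes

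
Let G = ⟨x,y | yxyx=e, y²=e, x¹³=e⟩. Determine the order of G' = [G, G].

G' = [G, G] is generated by all commutators. The generator-pair commutators are: [x, y] = x².
The subgroup they normally generate is {e, x, x², x³, x⁴, x⁵, x⁶, x⁷, x⁸, x⁹, x¹⁰, x¹¹, x¹²}, of order 13.
Check: |G/G'| = 26/13 = 2 is the order of the abelianisation.

Answer: 13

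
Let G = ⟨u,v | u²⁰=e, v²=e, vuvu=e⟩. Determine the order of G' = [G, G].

G' = [G, G] is generated by all commutators. The generator-pair commutators are: [u, v] = u².
The subgroup they normally generate is {e, u², u⁴, u⁶, u⁸, u¹⁰, u¹², u¹⁴, u¹⁶, u¹⁸}, of order 10.
Check: |G/G'| = 40/10 = 4 is the order of the abelianisation.

Answer: 10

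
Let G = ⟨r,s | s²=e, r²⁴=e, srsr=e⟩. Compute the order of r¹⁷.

Compute successive powers until reaching e:
  (r¹⁷)¹ = r¹⁷, (r¹⁷)² = r¹⁰, (r¹⁷)³ = r³, (r¹⁷)⁴ = r²⁰, (r¹⁷)⁵ = r¹³, (r¹⁷)⁶ = r⁶, (r¹⁷)⁷ = r²³, (r¹⁷)⁸ = r¹⁶, (r¹⁷)⁹ = r⁹, (r¹⁷)¹⁰ = r², (r¹⁷)¹¹ = r¹⁹, (r¹⁷)¹² = r¹², (r¹⁷)¹³ = r⁵, (r¹⁷)¹⁴ = r²², (r¹⁷)¹⁵ = r¹⁵, (r¹⁷)¹⁶ = r⁸, (r¹⁷)¹⁷ = r, (r¹⁷)¹⁸ = r¹⁸, (r¹⁷)¹⁹ = r¹¹, (r¹⁷)²⁰ = r⁴, (r¹⁷)²¹ = r²¹, (r¹⁷)²² = r¹⁴, (r¹⁷)²³ = r⁷, (r¹⁷)²⁴ = e.
The smallest positive k with (r¹⁷)ᵏ = e is 24.

Answer: 24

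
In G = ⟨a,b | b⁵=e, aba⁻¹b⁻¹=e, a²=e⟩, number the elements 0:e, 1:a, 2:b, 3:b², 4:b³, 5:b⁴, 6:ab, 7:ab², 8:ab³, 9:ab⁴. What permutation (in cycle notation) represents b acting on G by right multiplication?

(0 2 3 4 5)(1 6 7 8 9)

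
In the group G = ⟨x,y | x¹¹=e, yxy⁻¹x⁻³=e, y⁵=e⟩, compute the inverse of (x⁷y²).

The order of (x⁷y²) is 5 (smallest k with (x⁷y²)ᵏ = e), so (x⁷y²)⁻¹ = (x⁷y²)⁴ = x⁹y³.
Check: (x⁷y²) · (x⁹y³) → (x⁷y²) · x⁹ = y²;   (y²) · y³ = e, giving e as required.

Answer: x⁹y³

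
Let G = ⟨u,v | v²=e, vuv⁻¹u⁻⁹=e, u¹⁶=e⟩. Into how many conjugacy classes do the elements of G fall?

The conjugacy classes (representative and size) are:
  [e] (size 1), [u⁹] (size 2), [u²] (size 1), [u³] (size 2), [u⁴] (size 1), [u¹³] (size 2), [u⁶] (size 1), [u¹⁵] (size 2), [u⁸] (size 1), [u¹⁰] (size 1), [u¹²] (size 1), [u¹⁴] (size 1), [v] (size 2), [uv] (size 2), [u²v] (size 2), [u¹¹v] (size 2), [u⁴v] (size 2), [u¹³v] (size 2), [u¹⁴v] (size 2), [u¹⁵v] (size 2).
Class equation: 1 + 2 + 1 + 2 + 1 + 2 + 1 + 2 + 1 + 1 + 1 + 1 + 2 + 2 + 2 + 2 + 2 + 2 + 2 + 2 = 32 = |G|. So G has 20 conjugacy classes.

Answer: 20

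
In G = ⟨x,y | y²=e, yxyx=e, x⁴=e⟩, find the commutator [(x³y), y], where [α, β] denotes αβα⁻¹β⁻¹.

[(x³y), y] = (x³y)·y·(x³y)⁻¹·y⁻¹.
  (x³y) · y = x³
  (x³) · (x³y) = x²y
  (x²y) · y = x²

Answer: x²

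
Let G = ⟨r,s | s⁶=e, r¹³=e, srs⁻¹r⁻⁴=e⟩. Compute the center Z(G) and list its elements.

An element z ∈ Z(G) iff z commutes with every generator.
For example e is central: e·r = r = r·e; e·s = s = s·e.
Whereas r ∉ Z(G) since r·s = rs ≠ r⁴s = s·r.
Checking each of the 78 elements this way gives Z(G) = {e}, of order 1.

Answer: {e}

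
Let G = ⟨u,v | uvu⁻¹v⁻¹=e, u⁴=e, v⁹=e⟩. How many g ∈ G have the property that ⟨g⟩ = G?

G is cyclic of order 36. An element generates G iff its order is 36, and a cyclic group of order 36 has exactly φ(36) = 12 such elements.

Answer: 12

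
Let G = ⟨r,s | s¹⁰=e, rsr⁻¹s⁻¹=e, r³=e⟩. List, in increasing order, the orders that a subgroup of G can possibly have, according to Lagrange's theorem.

|G| = 30 = 2 · 3 · 5. By Lagrange's theorem the order of any subgroup divides 30; the divisors of 30 are 1, 2, 3, 5, 6, 10, 15, 30.

Answer: 1, 2, 3, 5, 6, 10, 15, 30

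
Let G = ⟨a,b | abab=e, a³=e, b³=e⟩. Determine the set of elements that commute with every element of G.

An element z ∈ Z(G) iff z commutes with every generator.
For example e is central: e·a = a = a·e; e·b = b = b·e.
Whereas a ∉ Z(G) since a·b = ab ≠ a²b² = b·a.
Checking each of the 12 elements this way gives Z(G) = {e}, of order 1.

Answer: {e}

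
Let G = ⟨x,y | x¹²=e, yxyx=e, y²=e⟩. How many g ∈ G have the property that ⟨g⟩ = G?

⟨g⟩ = G would require ord(g) = |G| = 24, but the maximum element order in G is 12 < 24. So G is not cyclic and no single element generates it: the count is 0.

Answer: 0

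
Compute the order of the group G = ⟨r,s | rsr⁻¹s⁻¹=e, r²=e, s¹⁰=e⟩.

Enumerate words in the generators, reducing via the relations: the distinct elements are
  {e, r, s, rs, s², s³, s⁴, s⁵, s⁶, s⁷, s⁸, s⁹, rs², rs³, rs⁴, rs⁵, rs⁶, rs⁷, rs⁸, rs⁹}.
No further products give new elements, so |G| = 20.

Answer: 20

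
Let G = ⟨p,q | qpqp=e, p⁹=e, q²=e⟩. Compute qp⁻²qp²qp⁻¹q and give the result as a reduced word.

Multiply left to right, reducing at each step:
  q · p⁻² = p²q
  (p²q) · q = p²
  (p²) · p² = p⁴
  (p⁴) · q = p⁴q
  (p⁴q) · p⁻¹ = p⁵q
  (p⁵q) · q = p⁵

Answer: p⁵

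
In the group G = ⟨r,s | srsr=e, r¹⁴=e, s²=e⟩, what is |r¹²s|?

Compute successive powers until reaching e:
  (r¹²s)¹ = r¹²s, (r¹²s)² = e.
The smallest positive k with (r¹²s)ᵏ = e is 2.

Answer: 2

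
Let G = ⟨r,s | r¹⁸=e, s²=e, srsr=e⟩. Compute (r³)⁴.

Compute successive powers of (r³), reducing at each step:
  (r³)²: (r³) · r³ = r⁶
  (r³)³: (r⁶) · r³ = r⁹
  (r³)⁴: (r⁹) · r³ = r¹²

Answer: r¹²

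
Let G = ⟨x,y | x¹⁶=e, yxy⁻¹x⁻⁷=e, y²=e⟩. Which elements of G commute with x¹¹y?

⟨x¹¹y⟩ ⊆ C_G(x¹¹y) since powers of x¹¹y commute with x¹¹y; so |C_G(x¹¹y)| ≥ |⟨x¹¹y⟩| = 4.
By orbit–stabilizer, |C_G(x¹¹y)| = |G| / |conj. class of x¹¹y| = 32 / 8 = 4.
The 4 elements commuting with x¹¹y are {e, x⁸, x³y, x¹¹y}.

Answer: {e, x⁸, x³y, x¹¹y}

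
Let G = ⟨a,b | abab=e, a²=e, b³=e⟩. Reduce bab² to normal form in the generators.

Multiply left to right, reducing at each step:
  b · a = ab²
  (ab²) · b² = ab

Answer: ab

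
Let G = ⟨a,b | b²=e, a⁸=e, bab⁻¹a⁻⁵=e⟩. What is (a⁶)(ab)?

Compute (a⁶) · (ab) by multiplying left to right and reducing via the relations at each step:
  (a⁶) · a = a⁷
  (a⁷) · b = a⁷b

Answer: a⁷b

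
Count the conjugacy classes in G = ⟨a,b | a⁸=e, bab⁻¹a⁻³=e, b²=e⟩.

The conjugacy classes (representative and size) are:
  [e] (size 1), [a³] (size 2), [a²] (size 2), [a⁴] (size 1), [a⁵] (size 2), [a⁴b] (size 4), [ab] (size 4).
Class equation: 1 + 2 + 2 + 1 + 2 + 4 + 4 = 16 = |G|. So G has 7 conjugacy classes.

Answer: 7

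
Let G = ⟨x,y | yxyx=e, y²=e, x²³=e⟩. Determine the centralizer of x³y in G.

⟨x³y⟩ ⊆ C_G(x³y) since powers of x³y commute with x³y; so |C_G(x³y)| ≥ |⟨x³y⟩| = 2.
By orbit–stabilizer, |C_G(x³y)| = |G| / |conj. class of x³y| = 46 / 23 = 2.
The 2 elements commuting with x³y are {e, x³y}.

Answer: {e, x³y}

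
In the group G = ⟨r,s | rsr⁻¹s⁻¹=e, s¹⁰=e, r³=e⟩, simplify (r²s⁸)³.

Compute successive powers of (r²s⁸), reducing at each step:
  (r²s⁸)²: (r²s⁸) · r² = rs⁸;   (rs⁸) · s⁸ = rs⁶
  (r²s⁸)³: (rs⁶) · r² = s⁶;   (s⁶) · s⁸ = s⁴

Answer: s⁴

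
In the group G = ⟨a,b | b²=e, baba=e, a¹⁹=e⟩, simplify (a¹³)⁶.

Compute successive powers of (a¹³), reducing at each step:
  (a¹³)²: (a¹³) · a¹³ = a⁷
  (a¹³)³: (a⁷) · a¹³ = a
  (a¹³)⁴: a · a¹³ = a¹⁴
  (a¹³)⁵: (a¹⁴) · a¹³ = a⁸
  (a¹³)⁶: (a⁸) · a¹³ = a²

Answer: a²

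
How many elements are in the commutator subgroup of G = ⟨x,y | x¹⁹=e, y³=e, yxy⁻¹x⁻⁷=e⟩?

G' = [G, G] is generated by all commutators. The generator-pair commutators are: [x, y] = x¹³.
The subgroup they normally generate is {e, x, x², x³, x⁴, x⁵, x⁶, x⁷, x⁸, x⁹, x¹⁰, x¹¹, x¹², x¹³, x¹⁴, x¹⁵, x¹⁶, x¹⁷, x¹⁸}, of order 19.
Check: |G/G'| = 57/19 = 3 is the order of the abelianisation.

Answer: 19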